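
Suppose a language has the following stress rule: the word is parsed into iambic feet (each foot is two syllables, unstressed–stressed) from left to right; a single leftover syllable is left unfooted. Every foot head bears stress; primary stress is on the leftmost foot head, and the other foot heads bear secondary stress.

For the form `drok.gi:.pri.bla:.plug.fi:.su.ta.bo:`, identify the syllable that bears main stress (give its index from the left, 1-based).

Parse left to right into iambic (σˈσ) feet: (drok.ˈgi:) (pri.ˈbla:) (plug.ˈfi:) (su.ˈta) bo:. Syllable 9 is left unfooted.
Foot heads (stressed positions): 2, 4, 6, 8.
End Rule Leftmost: primary stress on the leftmost head = syllable 2.
Primary stress: syllable 2 → drok.ˈgi:.pri.bla:.plug.fi:.su.ta.bo:.

2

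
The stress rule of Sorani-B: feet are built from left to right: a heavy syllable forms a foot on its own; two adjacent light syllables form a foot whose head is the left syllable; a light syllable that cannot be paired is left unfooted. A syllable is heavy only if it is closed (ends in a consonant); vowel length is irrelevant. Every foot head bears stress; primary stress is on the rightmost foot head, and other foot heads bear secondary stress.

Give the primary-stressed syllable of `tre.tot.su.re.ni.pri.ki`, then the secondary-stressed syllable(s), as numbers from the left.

Weights: 1 tre L, 2 tot H, 3 su L, 4 re L, 5 ni L, 6 pri L, 7 ki L.
Parse left to right (heavy = foot alone; LL = one foot; stranded L unfooted): tre (ˈtot) (ˈsu.re) (ˈni.pri) ki.
Foot heads: 2, 3, 5.
Primary stress on the rightmost head = syllable 5.
Secondary stress on 2, 3: tre.ˌtot.ˌsu.re.ˈni.pri.ki.

primary 5, secondary 2, 3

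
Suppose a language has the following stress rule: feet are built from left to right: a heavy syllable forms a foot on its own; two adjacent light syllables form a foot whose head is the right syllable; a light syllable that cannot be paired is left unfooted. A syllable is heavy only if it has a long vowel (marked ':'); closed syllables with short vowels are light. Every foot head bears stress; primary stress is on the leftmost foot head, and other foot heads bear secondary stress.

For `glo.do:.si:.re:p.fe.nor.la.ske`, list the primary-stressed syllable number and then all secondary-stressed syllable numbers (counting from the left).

primary 2, secondary 3, 4, 6, 8

Weights: 1 glo L, 2 do: H, 3 si: H, 4 re:p H, 5 fe L, 6 nor L, 7 la L, 8 ske L.
Parse left to right (heavy = foot alone; LL = one foot; stranded L unfooted): glo (ˈdo:) (ˈsi:) (ˈre:p) (fe.ˈnor) (la.ˈske).
Foot heads: 2, 3, 4, 6, 8.
Primary stress on the leftmost head = syllable 2.
Secondary stress on 3, 4, 6, 8: glo.ˈdo:.ˌsi:.ˌre:p.fe.ˌnor.la.ˌske.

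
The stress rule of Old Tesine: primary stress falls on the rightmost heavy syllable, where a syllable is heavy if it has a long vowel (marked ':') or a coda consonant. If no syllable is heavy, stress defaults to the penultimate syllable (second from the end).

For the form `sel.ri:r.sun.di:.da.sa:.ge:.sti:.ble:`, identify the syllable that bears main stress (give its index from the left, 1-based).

9

Weights: 1 sel H, 2 ri:r H, 3 sun H, 4 di: H, 5 da L, 6 sa: H, 7 ge: H, 8 sti: H, 9 ble: H.
Heavy syllables in the domain: 1, 2, 3, 4, 6, 7, 8, 9. The rightmost is syllable 9 (ble:).
Primary stress: syllable 9 → sel.ri:r.sun.di:.da.sa:.ge:.sti:.ˈble:.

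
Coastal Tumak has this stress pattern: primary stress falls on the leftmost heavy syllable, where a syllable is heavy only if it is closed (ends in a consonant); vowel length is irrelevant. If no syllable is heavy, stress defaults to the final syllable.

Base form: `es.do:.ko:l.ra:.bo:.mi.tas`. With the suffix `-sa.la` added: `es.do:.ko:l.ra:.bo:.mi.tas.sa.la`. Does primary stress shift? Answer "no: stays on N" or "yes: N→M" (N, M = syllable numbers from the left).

no: stays on 1

Base `es.do:.ko:l.ra:.bo:.mi.tas` (7 syllables):
  Weights: 1 es H, 2 do: L, 3 ko:l H, 4 ra: L, 5 bo: L, 6 mi L, 7 tas H.
  Heavy syllables in the domain: 1, 3, 7. The leftmost is syllable 1 (es).
  → primary stress on syllable 1.
Suffixed `es.do:.ko:l.ra:.bo:.mi.tas.sa.la` (9 syllables):
  Weights: 1 es H, 2 do: L, 3 ko:l H, 4 ra: L, 5 bo: L, 6 mi L, 7 tas H, 8 sa L, 9 la L.
  Heavy syllables in the domain: 1, 3, 7. The leftmost is syllable 1 (es).
  → primary stress on syllable 1.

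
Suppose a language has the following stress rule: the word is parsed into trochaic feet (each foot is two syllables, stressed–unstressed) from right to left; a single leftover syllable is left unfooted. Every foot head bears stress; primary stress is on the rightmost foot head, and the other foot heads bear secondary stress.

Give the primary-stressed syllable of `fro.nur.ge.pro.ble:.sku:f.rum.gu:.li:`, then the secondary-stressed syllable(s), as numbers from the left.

Parse right to left into trochaic (ˈσσ) feet: fro (ˈnur.ge) (ˈpro.ble:) (ˈsku:f.rum) (ˈgu:.li:). Syllable 1 is left unfooted.
Foot heads (stressed positions): 2, 4, 6, 8.
End Rule Rightmost: primary stress on the rightmost head = syllable 8.
Secondary stress on 2, 4, 6: fro.ˌnur.ge.ˌpro.ble:.ˌsku:f.rum.ˈgu:.li:.

primary 8, secondary 2, 4, 6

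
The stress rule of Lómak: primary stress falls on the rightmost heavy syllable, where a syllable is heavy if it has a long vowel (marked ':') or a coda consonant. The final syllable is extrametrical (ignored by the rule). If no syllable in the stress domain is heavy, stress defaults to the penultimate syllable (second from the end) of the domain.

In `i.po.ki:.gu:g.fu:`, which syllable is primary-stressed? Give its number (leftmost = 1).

The final syllable (5, fu:) is extrametrical; the stress domain is syllables 1–4.
Weights: 1 i L, 2 po L, 3 ki: H, 4 gu:g H.
Heavy syllables in the domain: 3, 4. The rightmost is syllable 4 (gu:g).
Primary stress: syllable 4 → i.po.ki:.ˈgu:g.fu:.

4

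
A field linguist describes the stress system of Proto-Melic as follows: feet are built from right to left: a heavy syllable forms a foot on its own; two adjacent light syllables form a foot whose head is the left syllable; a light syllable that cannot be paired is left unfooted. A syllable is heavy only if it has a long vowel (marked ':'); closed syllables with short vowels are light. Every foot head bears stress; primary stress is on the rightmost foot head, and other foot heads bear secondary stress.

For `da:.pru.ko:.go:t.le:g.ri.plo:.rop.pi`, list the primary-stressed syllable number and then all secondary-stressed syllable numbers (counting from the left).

Weights: 1 da: H, 2 pru L, 3 ko: H, 4 go:t H, 5 le:g H, 6 ri L, 7 plo: H, 8 rop L, 9 pi L.
Parse right to left (heavy = foot alone; LL = one foot; stranded L unfooted): (ˈda:) pru (ˈko:) (ˈgo:t) (ˈle:g) ri (ˈplo:) (ˈrop.pi).
Foot heads: 1, 3, 4, 5, 7, 8.
Primary stress on the rightmost head = syllable 8.
Secondary stress on 1, 3, 4, 5, 7: ˌda:.pru.ˌko:.ˌgo:t.ˌle:g.ri.ˌplo:.ˈrop.pi.

primary 8, secondary 1, 3, 4, 5, 7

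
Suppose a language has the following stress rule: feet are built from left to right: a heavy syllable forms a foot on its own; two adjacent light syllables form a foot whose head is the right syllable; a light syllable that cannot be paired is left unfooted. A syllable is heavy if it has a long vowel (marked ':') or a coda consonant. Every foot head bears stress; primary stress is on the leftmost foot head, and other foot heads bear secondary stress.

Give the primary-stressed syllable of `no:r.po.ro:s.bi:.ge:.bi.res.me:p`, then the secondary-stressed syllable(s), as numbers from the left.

primary 1, secondary 3, 4, 5, 7, 8

Weights: 1 no:r H, 2 po L, 3 ro:s H, 4 bi: H, 5 ge: H, 6 bi L, 7 res H, 8 me:p H.
Parse left to right (heavy = foot alone; LL = one foot; stranded L unfooted): (ˈno:r) po (ˈro:s) (ˈbi:) (ˈge:) bi (ˈres) (ˈme:p).
Foot heads: 1, 3, 4, 5, 7, 8.
Primary stress on the leftmost head = syllable 1.
Secondary stress on 3, 4, 5, 7, 8: ˈno:r.po.ˌro:s.ˌbi:.ˌge:.bi.ˌres.ˌme:p.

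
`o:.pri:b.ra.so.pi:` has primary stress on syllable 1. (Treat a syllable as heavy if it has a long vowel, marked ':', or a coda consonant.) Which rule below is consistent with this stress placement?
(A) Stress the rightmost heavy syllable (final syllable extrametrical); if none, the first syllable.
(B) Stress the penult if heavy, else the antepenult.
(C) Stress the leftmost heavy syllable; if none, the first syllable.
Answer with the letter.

Rule A → syllable 2 (observed: 1).
Rule B → syllable 3 (observed: 1).
Rule C → syllable 1 ✓.

C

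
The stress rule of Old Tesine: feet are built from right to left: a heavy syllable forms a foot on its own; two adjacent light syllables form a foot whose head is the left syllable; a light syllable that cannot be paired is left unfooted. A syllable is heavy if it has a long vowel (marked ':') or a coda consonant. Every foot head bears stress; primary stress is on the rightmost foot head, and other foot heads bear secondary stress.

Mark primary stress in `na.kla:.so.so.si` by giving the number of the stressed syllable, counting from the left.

Weights: 1 na L, 2 kla: H, 3 so L, 4 so L, 5 si L.
Parse right to left (heavy = foot alone; LL = one foot; stranded L unfooted): na (ˈkla:) so (ˈso.si).
Foot heads: 2, 4.
Primary stress on the rightmost head = syllable 4.
Primary stress: syllable 4 → na.kla:.so.ˈso.si.

4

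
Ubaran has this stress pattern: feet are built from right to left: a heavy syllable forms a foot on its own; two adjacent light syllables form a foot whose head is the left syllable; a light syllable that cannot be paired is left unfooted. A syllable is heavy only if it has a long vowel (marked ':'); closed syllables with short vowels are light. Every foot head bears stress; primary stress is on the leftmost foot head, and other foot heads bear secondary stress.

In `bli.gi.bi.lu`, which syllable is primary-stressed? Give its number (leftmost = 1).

Weights: 1 bli L, 2 gi L, 3 bi L, 4 lu L.
Parse right to left (heavy = foot alone; LL = one foot; stranded L unfooted): (ˈbli.gi) (ˈbi.lu).
Foot heads: 1, 3.
Primary stress on the leftmost head = syllable 1.
Primary stress: syllable 1 → ˈbli.gi.bi.lu.

1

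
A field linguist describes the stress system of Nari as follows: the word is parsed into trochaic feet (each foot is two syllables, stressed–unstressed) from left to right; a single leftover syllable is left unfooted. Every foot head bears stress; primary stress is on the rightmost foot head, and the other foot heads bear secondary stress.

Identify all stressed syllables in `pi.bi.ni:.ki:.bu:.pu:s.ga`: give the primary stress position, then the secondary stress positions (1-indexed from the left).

primary 5, secondary 1, 3

Parse left to right into trochaic (ˈσσ) feet: (ˈpi.bi) (ˈni:.ki:) (ˈbu:.pu:s) ga. Syllable 7 is left unfooted.
Foot heads (stressed positions): 1, 3, 5.
End Rule Rightmost: primary stress on the rightmost head = syllable 5.
Secondary stress on 1, 3: ˌpi.bi.ˌni:.ki:.ˈbu:.pu:s.ga.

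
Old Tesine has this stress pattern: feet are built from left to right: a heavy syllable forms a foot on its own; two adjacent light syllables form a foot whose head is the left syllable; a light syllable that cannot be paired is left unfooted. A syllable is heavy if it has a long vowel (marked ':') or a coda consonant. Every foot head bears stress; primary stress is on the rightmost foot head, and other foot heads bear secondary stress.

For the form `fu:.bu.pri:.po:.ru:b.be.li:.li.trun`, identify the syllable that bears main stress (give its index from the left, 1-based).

Weights: 1 fu: H, 2 bu L, 3 pri: H, 4 po: H, 5 ru:b H, 6 be L, 7 li: H, 8 li L, 9 trun H.
Parse left to right (heavy = foot alone; LL = one foot; stranded L unfooted): (ˈfu:) bu (ˈpri:) (ˈpo:) (ˈru:b) be (ˈli:) li (ˈtrun).
Foot heads: 1, 3, 4, 5, 7, 9.
Primary stress on the rightmost head = syllable 9.
Primary stress: syllable 9 → fu:.bu.pri:.po:.ru:b.be.li:.li.ˈtrun.

9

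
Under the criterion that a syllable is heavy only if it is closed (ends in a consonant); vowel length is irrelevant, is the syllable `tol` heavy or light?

`tol`: short vowel, closed (coda /l/). Closed (coda /l/) → heavy.

heavy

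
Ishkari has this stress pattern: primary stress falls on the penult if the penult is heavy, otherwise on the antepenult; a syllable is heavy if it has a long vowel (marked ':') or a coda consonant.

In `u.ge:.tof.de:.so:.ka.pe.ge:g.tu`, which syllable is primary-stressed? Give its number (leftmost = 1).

8

Weights: 7 pe L, 8 ge:g H, 9 tu L.
The penult (syllable 8, ge:g) is heavy, so it takes stress.
Primary stress: syllable 8 → u.ge:.tof.de:.so:.ka.pe.ˈge:g.tu.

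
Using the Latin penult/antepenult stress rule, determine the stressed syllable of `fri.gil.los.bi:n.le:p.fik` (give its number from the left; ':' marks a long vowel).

5

Classical Latin: stress the penult if heavy (long vowel or closed), else the antepenult.
Weights: 4 bi:n H, 5 le:p H, 6 fik H.
The penult (syllable 5, le:p) is heavy, so it takes stress.
Stress on syllable 5: fri.gil.los.bi:n.ˈle:p.fik.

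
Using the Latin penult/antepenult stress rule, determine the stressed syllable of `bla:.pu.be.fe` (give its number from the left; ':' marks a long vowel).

Classical Latin: stress the penult if heavy (long vowel or closed), else the antepenult.
Weights: 2 pu L, 3 be L, 4 fe L.
The penult (syllable 3, be) is light, so stress falls on the antepenult (syllable 2, pu).
Stress on syllable 2: bla:.ˈpu.be.fe.

2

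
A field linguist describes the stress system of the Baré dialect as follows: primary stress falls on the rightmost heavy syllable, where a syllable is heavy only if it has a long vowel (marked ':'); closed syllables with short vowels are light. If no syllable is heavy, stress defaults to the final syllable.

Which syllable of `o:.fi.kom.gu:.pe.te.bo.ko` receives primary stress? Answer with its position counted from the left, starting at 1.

4

Weights: 1 o: H, 2 fi L, 3 kom L, 4 gu: H, 5 pe L, 6 te L, 7 bo L, 8 ko L.
Heavy syllables in the domain: 1, 4. The rightmost is syllable 4 (gu:).
Primary stress: syllable 4 → o:.fi.kom.ˈgu:.pe.te.bo.ko.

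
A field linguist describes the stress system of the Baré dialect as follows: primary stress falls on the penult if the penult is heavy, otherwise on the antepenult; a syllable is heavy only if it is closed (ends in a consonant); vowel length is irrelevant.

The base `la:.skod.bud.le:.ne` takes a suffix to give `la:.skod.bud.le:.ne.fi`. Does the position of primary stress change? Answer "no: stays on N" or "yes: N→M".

yes: 3→4

Base `la:.skod.bud.le:.ne` (5 syllables):
  Weights: 3 bud H, 4 le: L, 5 ne L.
  The penult (syllable 4, le:) is light, so stress falls on the antepenult (syllable 3, bud).
  → primary stress on syllable 3.
Suffixed `la:.skod.bud.le:.ne.fi` (6 syllables):
  Weights: 4 le: L, 5 ne L, 6 fi L.
  The penult (syllable 5, ne) is light, so stress falls on the antepenult (syllable 4, le:).
  → primary stress on syllable 4.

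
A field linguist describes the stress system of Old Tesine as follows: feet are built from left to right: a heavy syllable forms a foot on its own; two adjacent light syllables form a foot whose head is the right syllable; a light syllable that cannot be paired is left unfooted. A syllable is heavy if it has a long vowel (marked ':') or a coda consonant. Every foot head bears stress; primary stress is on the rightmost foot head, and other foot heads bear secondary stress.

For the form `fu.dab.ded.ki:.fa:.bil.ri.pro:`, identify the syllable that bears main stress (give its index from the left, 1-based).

Weights: 1 fu L, 2 dab H, 3 ded H, 4 ki: H, 5 fa: H, 6 bil H, 7 ri L, 8 pro: H.
Parse left to right (heavy = foot alone; LL = one foot; stranded L unfooted): fu (ˈdab) (ˈded) (ˈki:) (ˈfa:) (ˈbil) ri (ˈpro:).
Foot heads: 2, 3, 4, 5, 6, 8.
Primary stress on the rightmost head = syllable 8.
Primary stress: syllable 8 → fu.dab.ded.ki:.fa:.bil.ri.ˈpro:.

8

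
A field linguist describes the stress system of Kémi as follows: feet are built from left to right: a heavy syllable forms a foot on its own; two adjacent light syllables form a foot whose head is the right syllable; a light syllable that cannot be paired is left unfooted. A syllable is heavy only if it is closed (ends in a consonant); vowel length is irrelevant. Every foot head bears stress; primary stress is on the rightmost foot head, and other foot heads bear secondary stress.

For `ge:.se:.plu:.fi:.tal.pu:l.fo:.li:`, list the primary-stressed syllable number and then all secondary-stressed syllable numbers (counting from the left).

Weights: 1 ge: L, 2 se: L, 3 plu: L, 4 fi: L, 5 tal H, 6 pu:l H, 7 fo: L, 8 li: L.
Parse left to right (heavy = foot alone; LL = one foot; stranded L unfooted): (ge:.ˈse:) (plu:.ˈfi:) (ˈtal) (ˈpu:l) (fo:.ˈli:).
Foot heads: 2, 4, 5, 6, 8.
Primary stress on the rightmost head = syllable 8.
Secondary stress on 2, 4, 5, 6: ge:.ˌse:.plu:.ˌfi:.ˌtal.ˌpu:l.fo:.ˈli:.

primary 8, secondary 2, 4, 5, 6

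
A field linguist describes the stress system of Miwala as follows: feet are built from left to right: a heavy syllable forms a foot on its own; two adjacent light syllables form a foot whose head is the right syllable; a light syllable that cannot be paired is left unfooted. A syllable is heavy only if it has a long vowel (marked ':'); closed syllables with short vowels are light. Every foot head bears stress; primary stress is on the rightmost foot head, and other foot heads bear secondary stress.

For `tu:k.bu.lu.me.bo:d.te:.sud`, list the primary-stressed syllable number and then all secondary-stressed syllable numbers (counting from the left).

Weights: 1 tu:k H, 2 bu L, 3 lu L, 4 me L, 5 bo:d H, 6 te: H, 7 sud L.
Parse left to right (heavy = foot alone; LL = one foot; stranded L unfooted): (ˈtu:k) (bu.ˈlu) me (ˈbo:d) (ˈte:) sud.
Foot heads: 1, 3, 5, 6.
Primary stress on the rightmost head = syllable 6.
Secondary stress on 1, 3, 5: ˌtu:k.bu.ˌlu.me.ˌbo:d.ˈte:.sud.

primary 6, secondary 1, 3, 5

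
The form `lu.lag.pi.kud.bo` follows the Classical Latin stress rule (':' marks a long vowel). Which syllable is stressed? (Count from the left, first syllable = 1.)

4

Classical Latin: stress the penult if heavy (long vowel or closed), else the antepenult.
Weights: 3 pi L, 4 kud H, 5 bo L.
The penult (syllable 4, kud) is heavy, so it takes stress.
Stress on syllable 4: lu.lag.pi.ˈkud.bo.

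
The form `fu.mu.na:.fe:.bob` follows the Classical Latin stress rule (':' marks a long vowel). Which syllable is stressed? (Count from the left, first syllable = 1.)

4

Classical Latin: stress the penult if heavy (long vowel or closed), else the antepenult.
Weights: 3 na: H, 4 fe: H, 5 bob H.
The penult (syllable 4, fe:) is heavy, so it takes stress.
Stress on syllable 4: fu.mu.na:.ˈfe:.bob.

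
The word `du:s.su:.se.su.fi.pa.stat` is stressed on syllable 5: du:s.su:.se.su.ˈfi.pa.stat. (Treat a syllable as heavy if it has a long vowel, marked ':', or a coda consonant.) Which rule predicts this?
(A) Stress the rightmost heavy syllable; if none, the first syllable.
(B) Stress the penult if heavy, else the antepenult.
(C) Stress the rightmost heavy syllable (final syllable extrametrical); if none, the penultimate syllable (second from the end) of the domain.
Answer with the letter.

B

Rule A → syllable 7 (observed: 5).
Rule B → syllable 5 ✓.
Rule C → syllable 2 (observed: 5).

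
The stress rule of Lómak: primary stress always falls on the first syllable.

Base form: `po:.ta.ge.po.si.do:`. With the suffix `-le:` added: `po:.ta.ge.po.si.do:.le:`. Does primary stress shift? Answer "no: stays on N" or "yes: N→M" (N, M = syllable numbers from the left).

no: stays on 1

Base `po:.ta.ge.po.si.do:` (6 syllables):
  The word has 6 syllables; the first syllable is syllable 1 (po:).
  → primary stress on syllable 1.
Suffixed `po:.ta.ge.po.si.do:.le:` (7 syllables):
  The word has 7 syllables; the first syllable is syllable 1 (po:).
  → primary stress on syllable 1.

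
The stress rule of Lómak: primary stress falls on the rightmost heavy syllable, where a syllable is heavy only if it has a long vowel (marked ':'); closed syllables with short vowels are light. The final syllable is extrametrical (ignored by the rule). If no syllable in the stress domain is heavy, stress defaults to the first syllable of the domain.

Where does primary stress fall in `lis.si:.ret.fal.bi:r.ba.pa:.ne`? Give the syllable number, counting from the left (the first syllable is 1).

The final syllable (8, ne) is extrametrical; the stress domain is syllables 1–7.
Weights: 1 lis L, 2 si: H, 3 ret L, 4 fal L, 5 bi:r H, 6 ba L, 7 pa: H.
Heavy syllables in the domain: 2, 5, 7. The rightmost is syllable 7 (pa:).
Primary stress: syllable 7 → lis.si:.ret.fal.bi:r.ba.ˈpa:.ne.

7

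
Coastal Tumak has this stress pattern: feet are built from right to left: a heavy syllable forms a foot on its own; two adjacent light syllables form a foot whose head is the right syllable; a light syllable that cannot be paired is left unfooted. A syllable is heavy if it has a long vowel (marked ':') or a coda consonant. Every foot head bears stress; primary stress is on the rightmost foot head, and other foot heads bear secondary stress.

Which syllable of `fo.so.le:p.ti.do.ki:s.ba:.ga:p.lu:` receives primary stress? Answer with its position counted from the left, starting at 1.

Weights: 1 fo L, 2 so L, 3 le:p H, 4 ti L, 5 do L, 6 ki:s H, 7 ba: H, 8 ga:p H, 9 lu: H.
Parse right to left (heavy = foot alone; LL = one foot; stranded L unfooted): (fo.ˈso) (ˈle:p) (ti.ˈdo) (ˈki:s) (ˈba:) (ˈga:p) (ˈlu:).
Foot heads: 2, 3, 5, 6, 7, 8, 9.
Primary stress on the rightmost head = syllable 9.
Primary stress: syllable 9 → fo.so.le:p.ti.do.ki:s.ba:.ga:p.ˈlu:.

9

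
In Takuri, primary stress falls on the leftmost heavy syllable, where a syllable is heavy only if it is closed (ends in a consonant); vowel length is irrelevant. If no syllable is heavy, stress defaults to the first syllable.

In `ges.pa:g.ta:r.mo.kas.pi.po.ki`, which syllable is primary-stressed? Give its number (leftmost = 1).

1

Weights: 1 ges H, 2 pa:g H, 3 ta:r H, 4 mo L, 5 kas H, 6 pi L, 7 po L, 8 ki L.
Heavy syllables in the domain: 1, 2, 3, 5. The leftmost is syllable 1 (ges).
Primary stress: syllable 1 → ˈges.pa:g.ta:r.mo.kas.pi.po.ki.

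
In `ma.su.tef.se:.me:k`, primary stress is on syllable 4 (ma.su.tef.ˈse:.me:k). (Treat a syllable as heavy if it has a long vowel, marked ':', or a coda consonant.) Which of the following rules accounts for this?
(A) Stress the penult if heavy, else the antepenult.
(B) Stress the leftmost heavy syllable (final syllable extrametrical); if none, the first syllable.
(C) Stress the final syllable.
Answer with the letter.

Rule A → syllable 4 ✓.
Rule B → syllable 3 (observed: 4).
Rule C → syllable 5 (observed: 4).

A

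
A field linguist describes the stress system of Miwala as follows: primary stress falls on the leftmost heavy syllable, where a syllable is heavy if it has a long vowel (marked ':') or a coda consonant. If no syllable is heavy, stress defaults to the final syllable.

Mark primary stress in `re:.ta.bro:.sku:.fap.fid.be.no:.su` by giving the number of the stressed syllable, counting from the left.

1

Weights: 1 re: H, 2 ta L, 3 bro: H, 4 sku: H, 5 fap H, 6 fid H, 7 be L, 8 no: H, 9 su L.
Heavy syllables in the domain: 1, 3, 4, 5, 6, 8. The leftmost is syllable 1 (re:).
Primary stress: syllable 1 → ˈre:.ta.bro:.sku:.fap.fid.be.no:.su.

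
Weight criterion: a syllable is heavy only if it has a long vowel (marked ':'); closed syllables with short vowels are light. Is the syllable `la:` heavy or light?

`la:`: long vowel, open (no coda). Long vowel → heavy.

heavy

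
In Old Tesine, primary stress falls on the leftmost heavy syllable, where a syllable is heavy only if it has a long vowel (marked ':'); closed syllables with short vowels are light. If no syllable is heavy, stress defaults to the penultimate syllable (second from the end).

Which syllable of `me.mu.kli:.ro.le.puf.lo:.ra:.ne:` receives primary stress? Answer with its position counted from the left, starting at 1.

3

Weights: 1 me L, 2 mu L, 3 kli: H, 4 ro L, 5 le L, 6 puf L, 7 lo: H, 8 ra: H, 9 ne: H.
Heavy syllables in the domain: 3, 7, 8, 9. The leftmost is syllable 3 (kli:).
Primary stress: syllable 3 → me.mu.ˈkli:.ro.le.puf.lo:.ra:.ne:.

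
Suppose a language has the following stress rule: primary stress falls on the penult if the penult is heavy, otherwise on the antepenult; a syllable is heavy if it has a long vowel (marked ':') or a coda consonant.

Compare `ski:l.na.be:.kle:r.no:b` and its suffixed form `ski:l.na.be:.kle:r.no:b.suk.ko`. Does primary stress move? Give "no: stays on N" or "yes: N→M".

yes: 4→6

Base `ski:l.na.be:.kle:r.no:b` (5 syllables):
  Weights: 3 be: H, 4 kle:r H, 5 no:b H.
  The penult (syllable 4, kle:r) is heavy, so it takes stress.
  → primary stress on syllable 4.
Suffixed `ski:l.na.be:.kle:r.no:b.suk.ko` (7 syllables):
  Weights: 5 no:b H, 6 suk H, 7 ko L.
  The penult (syllable 6, suk) is heavy, so it takes stress.
  → primary stress on syllable 6.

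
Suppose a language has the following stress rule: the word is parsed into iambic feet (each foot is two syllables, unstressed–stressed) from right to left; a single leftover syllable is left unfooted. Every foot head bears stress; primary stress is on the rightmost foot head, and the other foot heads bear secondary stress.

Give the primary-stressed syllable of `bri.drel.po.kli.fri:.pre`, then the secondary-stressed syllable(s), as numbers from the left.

primary 6, secondary 2, 4

Parse right to left into iambic (σˈσ) feet: (bri.ˈdrel) (po.ˈkli) (fri:.ˈpre).
Foot heads (stressed positions): 2, 4, 6.
End Rule Rightmost: primary stress on the rightmost head = syllable 6.
Secondary stress on 2, 4: bri.ˌdrel.po.ˌkli.fri:.ˈpre.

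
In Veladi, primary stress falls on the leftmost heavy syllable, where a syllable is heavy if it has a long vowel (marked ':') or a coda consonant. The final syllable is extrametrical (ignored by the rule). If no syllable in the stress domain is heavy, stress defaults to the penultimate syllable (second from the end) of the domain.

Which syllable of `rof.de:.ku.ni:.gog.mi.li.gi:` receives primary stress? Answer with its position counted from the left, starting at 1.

The final syllable (8, gi:) is extrametrical; the stress domain is syllables 1–7.
Weights: 1 rof H, 2 de: H, 3 ku L, 4 ni: H, 5 gog H, 6 mi L, 7 li L.
Heavy syllables in the domain: 1, 2, 4, 5. The leftmost is syllable 1 (rof).
Primary stress: syllable 1 → ˈrof.de:.ku.ni:.gog.mi.li.gi:.

1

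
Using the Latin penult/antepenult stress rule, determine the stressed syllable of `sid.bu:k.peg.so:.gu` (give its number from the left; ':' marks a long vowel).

4

Classical Latin: stress the penult if heavy (long vowel or closed), else the antepenult.
Weights: 3 peg H, 4 so: H, 5 gu L.
The penult (syllable 4, so:) is heavy, so it takes stress.
Stress on syllable 4: sid.bu:k.peg.ˈso:.gu.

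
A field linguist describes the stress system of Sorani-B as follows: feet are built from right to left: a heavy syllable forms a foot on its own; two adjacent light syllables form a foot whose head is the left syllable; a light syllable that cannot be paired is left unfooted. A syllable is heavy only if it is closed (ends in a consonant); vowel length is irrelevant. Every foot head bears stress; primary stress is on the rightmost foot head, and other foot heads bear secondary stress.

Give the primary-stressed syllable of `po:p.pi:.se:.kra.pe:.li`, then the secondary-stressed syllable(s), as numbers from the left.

primary 5, secondary 1, 3

Weights: 1 po:p H, 2 pi: L, 3 se: L, 4 kra L, 5 pe: L, 6 li L.
Parse right to left (heavy = foot alone; LL = one foot; stranded L unfooted): (ˈpo:p) pi: (ˈse:.kra) (ˈpe:.li).
Foot heads: 1, 3, 5.
Primary stress on the rightmost head = syllable 5.
Secondary stress on 1, 3: ˌpo:p.pi:.ˌse:.kra.ˈpe:.li.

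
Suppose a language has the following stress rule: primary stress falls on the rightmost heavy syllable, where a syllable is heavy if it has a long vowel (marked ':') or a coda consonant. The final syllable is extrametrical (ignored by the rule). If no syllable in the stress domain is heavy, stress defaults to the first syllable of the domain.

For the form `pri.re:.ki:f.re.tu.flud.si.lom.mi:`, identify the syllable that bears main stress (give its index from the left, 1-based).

8

The final syllable (9, mi:) is extrametrical; the stress domain is syllables 1–8.
Weights: 1 pri L, 2 re: H, 3 ki:f H, 4 re L, 5 tu L, 6 flud H, 7 si L, 8 lom H.
Heavy syllables in the domain: 2, 3, 6, 8. The rightmost is syllable 8 (lom).
Primary stress: syllable 8 → pri.re:.ki:f.re.tu.flud.si.ˈlom.mi:.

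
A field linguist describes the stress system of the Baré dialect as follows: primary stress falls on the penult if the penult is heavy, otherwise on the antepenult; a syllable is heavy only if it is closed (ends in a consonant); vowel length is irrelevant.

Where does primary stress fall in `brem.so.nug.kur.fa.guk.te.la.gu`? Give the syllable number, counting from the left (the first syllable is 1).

7

Weights: 7 te L, 8 la L, 9 gu L.
The penult (syllable 8, la) is light, so stress falls on the antepenult (syllable 7, te).
Primary stress: syllable 7 → brem.so.nug.kur.fa.guk.ˈte.la.gu.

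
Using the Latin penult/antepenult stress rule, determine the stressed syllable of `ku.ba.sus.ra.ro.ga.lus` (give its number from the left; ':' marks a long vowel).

Classical Latin: stress the penult if heavy (long vowel or closed), else the antepenult.
Weights: 5 ro L, 6 ga L, 7 lus H.
The penult (syllable 6, ga) is light, so stress falls on the antepenult (syllable 5, ro).
Stress on syllable 5: ku.ba.sus.ra.ˈro.ga.lus.

5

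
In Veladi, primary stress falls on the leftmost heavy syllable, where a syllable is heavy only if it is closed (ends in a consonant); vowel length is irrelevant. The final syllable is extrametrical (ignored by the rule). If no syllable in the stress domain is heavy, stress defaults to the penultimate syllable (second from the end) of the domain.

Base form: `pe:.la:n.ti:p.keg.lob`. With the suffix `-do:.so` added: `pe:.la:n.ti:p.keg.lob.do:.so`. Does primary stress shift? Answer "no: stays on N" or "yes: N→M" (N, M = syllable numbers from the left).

Base `pe:.la:n.ti:p.keg.lob` (5 syllables):
  The final syllable (5, lob) is extrametrical; the stress domain is syllables 1–4.
  Weights: 1 pe: L, 2 la:n H, 3 ti:p H, 4 keg H.
  Heavy syllables in the domain: 2, 3, 4. The leftmost is syllable 2 (la:n).
  → primary stress on syllable 2.
Suffixed `pe:.la:n.ti:p.keg.lob.do:.so` (7 syllables):
  The final syllable (7, so) is extrametrical; the stress domain is syllables 1–6.
  Weights: 1 pe: L, 2 la:n H, 3 ti:p H, 4 keg H, 5 lob H, 6 do: L.
  Heavy syllables in the domain: 2, 3, 4, 5. The leftmost is syllable 2 (la:n).
  → primary stress on syllable 2.

no: stays on 2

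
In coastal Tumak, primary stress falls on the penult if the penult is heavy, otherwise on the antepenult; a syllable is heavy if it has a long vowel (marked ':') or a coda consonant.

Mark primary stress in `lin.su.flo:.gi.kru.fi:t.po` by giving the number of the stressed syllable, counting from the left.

Weights: 5 kru L, 6 fi:t H, 7 po L.
The penult (syllable 6, fi:t) is heavy, so it takes stress.
Primary stress: syllable 6 → lin.su.flo:.gi.kru.ˈfi:t.po.

6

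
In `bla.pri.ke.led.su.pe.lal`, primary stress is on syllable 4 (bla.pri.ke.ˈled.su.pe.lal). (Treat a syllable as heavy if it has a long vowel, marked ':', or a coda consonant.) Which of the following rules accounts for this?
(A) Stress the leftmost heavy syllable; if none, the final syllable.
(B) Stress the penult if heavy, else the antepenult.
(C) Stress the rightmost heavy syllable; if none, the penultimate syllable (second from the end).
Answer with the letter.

A

Rule A → syllable 4 ✓.
Rule B → syllable 5 (observed: 4).
Rule C → syllable 7 (observed: 4).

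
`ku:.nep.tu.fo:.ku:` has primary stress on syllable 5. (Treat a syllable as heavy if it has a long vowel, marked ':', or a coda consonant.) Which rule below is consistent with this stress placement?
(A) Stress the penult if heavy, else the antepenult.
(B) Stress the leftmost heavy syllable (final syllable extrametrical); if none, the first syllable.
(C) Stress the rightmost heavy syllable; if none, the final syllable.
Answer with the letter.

C

Rule A → syllable 4 (observed: 5).
Rule B → syllable 1 (observed: 5).
Rule C → syllable 5 ✓.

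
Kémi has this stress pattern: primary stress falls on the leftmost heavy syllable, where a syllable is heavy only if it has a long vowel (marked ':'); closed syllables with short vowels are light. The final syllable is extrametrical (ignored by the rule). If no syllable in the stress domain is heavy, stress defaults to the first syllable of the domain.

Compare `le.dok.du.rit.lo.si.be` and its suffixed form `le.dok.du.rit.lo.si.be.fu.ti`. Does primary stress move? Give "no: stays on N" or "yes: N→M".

no: stays on 1

Base `le.dok.du.rit.lo.si.be` (7 syllables):
  The final syllable (7, be) is extrametrical; the stress domain is syllables 1–6.
  Weights: 1 le L, 2 dok L, 3 du L, 4 rit L, 5 lo L, 6 si L.
  No heavy syllable in the domain; default to the first syllable of the domain = syllable 1.
  → primary stress on syllable 1.
Suffixed `le.dok.du.rit.lo.si.be.fu.ti` (9 syllables):
  The final syllable (9, ti) is extrametrical; the stress domain is syllables 1–8.
  Weights: 1 le L, 2 dok L, 3 du L, 4 rit L, 5 lo L, 6 si L, 7 be L, 8 fu L.
  No heavy syllable in the domain; default to the first syllable of the domain = syllable 1.
  → primary stress on syllable 1.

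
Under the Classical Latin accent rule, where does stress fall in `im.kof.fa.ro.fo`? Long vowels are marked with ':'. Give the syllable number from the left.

3

Classical Latin: stress the penult if heavy (long vowel or closed), else the antepenult.
Weights: 3 fa L, 4 ro L, 5 fo L.
The penult (syllable 4, ro) is light, so stress falls on the antepenult (syllable 3, fa).
Stress on syllable 3: im.kof.ˈfa.ro.fo.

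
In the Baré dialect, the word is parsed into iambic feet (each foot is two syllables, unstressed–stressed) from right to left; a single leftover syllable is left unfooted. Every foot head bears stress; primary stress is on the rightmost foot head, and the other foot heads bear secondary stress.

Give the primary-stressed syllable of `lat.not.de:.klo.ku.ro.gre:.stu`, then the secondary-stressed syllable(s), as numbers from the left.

Parse right to left into iambic (σˈσ) feet: (lat.ˈnot) (de:.ˈklo) (ku.ˈro) (gre:.ˈstu).
Foot heads (stressed positions): 2, 4, 6, 8.
End Rule Rightmost: primary stress on the rightmost head = syllable 8.
Secondary stress on 2, 4, 6: lat.ˌnot.de:.ˌklo.ku.ˌro.gre:.ˈstu.

primary 8, secondary 2, 4, 6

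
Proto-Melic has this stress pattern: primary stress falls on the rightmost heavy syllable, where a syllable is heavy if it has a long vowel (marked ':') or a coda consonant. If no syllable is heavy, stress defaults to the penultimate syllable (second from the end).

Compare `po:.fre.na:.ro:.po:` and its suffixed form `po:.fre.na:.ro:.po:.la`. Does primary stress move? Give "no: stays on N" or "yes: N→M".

Base `po:.fre.na:.ro:.po:` (5 syllables):
  Weights: 1 po: H, 2 fre L, 3 na: H, 4 ro: H, 5 po: H.
  Heavy syllables in the domain: 1, 3, 4, 5. The rightmost is syllable 5 (po:).
  → primary stress on syllable 5.
Suffixed `po:.fre.na:.ro:.po:.la` (6 syllables):
  Weights: 1 po: H, 2 fre L, 3 na: H, 4 ro: H, 5 po: H, 6 la L.
  Heavy syllables in the domain: 1, 3, 4, 5. The rightmost is syllable 5 (po:).
  → primary stress on syllable 5.

no: stays on 5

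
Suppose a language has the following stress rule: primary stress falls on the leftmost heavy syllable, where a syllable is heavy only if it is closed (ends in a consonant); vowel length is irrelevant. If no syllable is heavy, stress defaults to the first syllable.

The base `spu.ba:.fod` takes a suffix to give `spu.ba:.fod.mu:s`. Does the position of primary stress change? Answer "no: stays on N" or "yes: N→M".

Base `spu.ba:.fod` (3 syllables):
  Weights: 1 spu L, 2 ba: L, 3 fod H.
  Heavy syllables in the domain: 3. The leftmost is syllable 3 (fod).
  → primary stress on syllable 3.
Suffixed `spu.ba:.fod.mu:s` (4 syllables):
  Weights: 1 spu L, 2 ba: L, 3 fod H, 4 mu:s H.
  Heavy syllables in the domain: 3, 4. The leftmost is syllable 3 (fod).
  → primary stress on syllable 3.

no: stays on 3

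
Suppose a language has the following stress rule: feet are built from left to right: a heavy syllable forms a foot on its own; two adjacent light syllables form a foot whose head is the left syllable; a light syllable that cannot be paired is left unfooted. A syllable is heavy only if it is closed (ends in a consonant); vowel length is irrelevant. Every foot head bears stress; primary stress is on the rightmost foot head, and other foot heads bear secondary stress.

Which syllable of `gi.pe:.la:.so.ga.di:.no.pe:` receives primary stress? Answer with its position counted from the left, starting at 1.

7

Weights: 1 gi L, 2 pe: L, 3 la: L, 4 so L, 5 ga L, 6 di: L, 7 no L, 8 pe: L.
Parse left to right (heavy = foot alone; LL = one foot; stranded L unfooted): (ˈgi.pe:) (ˈla:.so) (ˈga.di:) (ˈno.pe:).
Foot heads: 1, 3, 5, 7.
Primary stress on the rightmost head = syllable 7.
Primary stress: syllable 7 → gi.pe:.la:.so.ga.di:.ˈno.pe:.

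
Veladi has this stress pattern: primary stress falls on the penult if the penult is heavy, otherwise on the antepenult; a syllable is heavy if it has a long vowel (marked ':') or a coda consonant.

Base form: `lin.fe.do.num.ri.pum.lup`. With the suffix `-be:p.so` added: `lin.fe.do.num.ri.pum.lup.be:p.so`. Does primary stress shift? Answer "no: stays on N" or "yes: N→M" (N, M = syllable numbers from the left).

Base `lin.fe.do.num.ri.pum.lup` (7 syllables):
  Weights: 5 ri L, 6 pum H, 7 lup H.
  The penult (syllable 6, pum) is heavy, so it takes stress.
  → primary stress on syllable 6.
Suffixed `lin.fe.do.num.ri.pum.lup.be:p.so` (9 syllables):
  Weights: 7 lup H, 8 be:p H, 9 so L.
  The penult (syllable 8, be:p) is heavy, so it takes stress.
  → primary stress on syllable 8.

yes: 6→8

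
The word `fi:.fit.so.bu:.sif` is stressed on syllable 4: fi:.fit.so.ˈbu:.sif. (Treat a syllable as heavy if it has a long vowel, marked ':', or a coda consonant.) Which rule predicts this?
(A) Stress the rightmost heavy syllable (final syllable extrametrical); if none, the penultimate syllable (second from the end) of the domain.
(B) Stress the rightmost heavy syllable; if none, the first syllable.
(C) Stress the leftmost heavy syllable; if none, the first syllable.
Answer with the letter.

A

Rule A → syllable 4 ✓.
Rule B → syllable 5 (observed: 4).
Rule C → syllable 1 (observed: 4).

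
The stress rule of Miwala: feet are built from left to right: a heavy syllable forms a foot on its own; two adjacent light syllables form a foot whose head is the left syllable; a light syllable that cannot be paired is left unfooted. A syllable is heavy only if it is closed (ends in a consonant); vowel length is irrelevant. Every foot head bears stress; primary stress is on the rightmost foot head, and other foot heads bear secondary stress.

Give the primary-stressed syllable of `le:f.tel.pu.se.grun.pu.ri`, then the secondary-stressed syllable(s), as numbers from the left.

primary 6, secondary 1, 2, 3, 5

Weights: 1 le:f H, 2 tel H, 3 pu L, 4 se L, 5 grun H, 6 pu L, 7 ri L.
Parse left to right (heavy = foot alone; LL = one foot; stranded L unfooted): (ˈle:f) (ˈtel) (ˈpu.se) (ˈgrun) (ˈpu.ri).
Foot heads: 1, 2, 3, 5, 6.
Primary stress on the rightmost head = syllable 6.
Secondary stress on 1, 2, 3, 5: ˌle:f.ˌtel.ˌpu.se.ˌgrun.ˈpu.ri.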